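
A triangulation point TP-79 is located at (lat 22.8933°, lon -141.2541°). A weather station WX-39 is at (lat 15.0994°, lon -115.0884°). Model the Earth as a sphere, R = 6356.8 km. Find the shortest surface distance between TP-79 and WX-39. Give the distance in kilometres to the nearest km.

2873 km

Δφ = -7.7939°,  Δλ = 26.1657°
a = sin²(Δφ/2) + cos φ₁ cos φ₂ sin²(Δλ/2) = 0.050192
c = 2·arcsin(√a) = 0.451907 rad = 25.8923°
d = R·c = 6356.8 × 0.451907 = 2872.7 km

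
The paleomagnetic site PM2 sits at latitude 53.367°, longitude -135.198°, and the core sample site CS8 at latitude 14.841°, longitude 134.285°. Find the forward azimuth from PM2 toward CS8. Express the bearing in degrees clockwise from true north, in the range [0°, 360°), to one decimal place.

Δλ = -90.5170°
y = sin Δλ · cos φ₂ = -0.966601
x = cos φ₁ sin φ₂ − sin φ₁ cos φ₂ cos Δλ = 0.159833
θ = atan2(y, x) = -80.6108° → 279.3892° (mod 360°)

279.4°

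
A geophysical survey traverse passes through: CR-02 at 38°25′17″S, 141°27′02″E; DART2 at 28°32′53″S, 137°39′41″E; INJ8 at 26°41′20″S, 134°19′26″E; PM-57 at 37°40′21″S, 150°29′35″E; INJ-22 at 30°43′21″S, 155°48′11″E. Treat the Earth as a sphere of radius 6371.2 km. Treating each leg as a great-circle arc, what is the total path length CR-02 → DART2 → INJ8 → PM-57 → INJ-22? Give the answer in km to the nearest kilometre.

CR-02: φ = -38.42139°, λ = +141.45056°
DART2: φ = -28.54806°, λ = +137.66139°
INJ8: φ = -26.68889°, λ = +134.32389°
PM-57: φ = -37.67250°, λ = +150.49306°
INJ-22: φ = -30.72250°, λ = +155.80306°
CR-02→DART2: c = 0.180885 rad, d = 1152.46 km
DART2→INJ8: c = 0.060961 rad, d = 388.39 km
INJ8→PM-57: c = 0.305462 rad, d = 1946.16 km
PM-57→INJ-22: c = 0.143426 rad, d = 913.80 km
Total = 1152.46 + 388.39 + 1946.16 + 913.80 = 4400.81 km

4401 km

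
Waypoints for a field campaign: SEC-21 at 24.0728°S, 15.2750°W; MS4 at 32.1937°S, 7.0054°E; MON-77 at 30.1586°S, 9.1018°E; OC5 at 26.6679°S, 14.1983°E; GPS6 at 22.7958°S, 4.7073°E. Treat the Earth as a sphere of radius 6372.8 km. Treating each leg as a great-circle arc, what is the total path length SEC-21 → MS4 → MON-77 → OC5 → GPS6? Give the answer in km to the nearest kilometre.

SEC-21→MS4: c = 0.370115 rad, d = 2358.67 km
MS4→MON-77: c = 0.047343 rad, d = 301.71 km
MON-77→OC5: c = 0.099137 rad, d = 631.78 km
OC5→GPS6: c = 0.164866 rad, d = 1050.66 km
Total = 2358.67 + 301.71 + 631.78 + 1050.66 = 4342.81 km

4343 km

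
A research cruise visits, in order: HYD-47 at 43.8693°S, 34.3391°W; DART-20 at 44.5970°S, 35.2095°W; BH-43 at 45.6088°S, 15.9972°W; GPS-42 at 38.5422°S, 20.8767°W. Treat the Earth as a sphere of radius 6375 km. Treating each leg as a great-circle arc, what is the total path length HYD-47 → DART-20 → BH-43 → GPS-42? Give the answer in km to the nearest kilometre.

2499 km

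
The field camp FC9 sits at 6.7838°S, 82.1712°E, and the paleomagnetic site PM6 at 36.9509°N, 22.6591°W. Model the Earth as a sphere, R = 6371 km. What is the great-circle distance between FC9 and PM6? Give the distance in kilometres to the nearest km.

Δφ = 43.7347°,  Δλ = -104.8303°
a = sin²(Δφ/2) + cos φ₁ cos φ₂ sin²(Δλ/2) = 0.637062
c = 2·arcsin(√a) = 1.848475 rad = 105.9098°
d = R·c = 6371 × 1.848475 = 11776.6 km

11777 km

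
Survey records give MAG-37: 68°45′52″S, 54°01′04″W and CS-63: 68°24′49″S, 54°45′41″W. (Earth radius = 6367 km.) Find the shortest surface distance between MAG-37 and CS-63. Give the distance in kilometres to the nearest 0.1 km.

49.3 km

MAG-37: φ = -68.76444°, λ = -54.01778°
CS-63: φ = -68.41361°, λ = -54.76139°
Δφ = 0.3508°,  Δλ = -0.7436°
a = sin²(Δφ/2) + cos φ₁ cos φ₂ sin²(Δλ/2) = 0.000015
c = 2·arcsin(√a) = 0.007742 rad = 0.4436°
d = R·c = 6367 × 0.007742 = 49.3 km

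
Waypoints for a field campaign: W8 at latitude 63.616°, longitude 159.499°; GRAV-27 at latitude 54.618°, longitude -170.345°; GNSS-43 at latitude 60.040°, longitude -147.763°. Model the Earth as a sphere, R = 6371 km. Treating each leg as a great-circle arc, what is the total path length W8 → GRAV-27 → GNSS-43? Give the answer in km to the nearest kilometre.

3438 km

W8→GRAV-27: c = 0.308238 rad, d = 1963.78 km
GRAV-27→GNSS-43: c = 0.231358 rad, d = 1473.98 km
Total = 1963.78 + 1473.98 = 3437.76 km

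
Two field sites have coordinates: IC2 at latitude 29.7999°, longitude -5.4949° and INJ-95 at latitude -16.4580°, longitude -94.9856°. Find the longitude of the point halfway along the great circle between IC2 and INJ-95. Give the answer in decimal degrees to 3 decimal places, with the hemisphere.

53.075°W

Bx = cos φ₂ cos Δλ = 0.008525,  By = cos φ₂ sin Δλ = -0.958990
φₘ = atan2(sin φ₁ + sin φ₂, √((cos φ₁ + Bx)² + By²)) = 9.34000°
λₘ = λ₁ + atan2(By, cos φ₁ + Bx) = -53.07494°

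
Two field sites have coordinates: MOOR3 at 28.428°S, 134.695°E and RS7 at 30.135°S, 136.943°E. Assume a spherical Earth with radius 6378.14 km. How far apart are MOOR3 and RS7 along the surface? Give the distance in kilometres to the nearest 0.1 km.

Δφ = -1.7070°,  Δλ = 2.2480°
a = sin²(Δφ/2) + cos φ₁ cos φ₂ sin²(Δλ/2) = 0.000515
c = 2·arcsin(√a) = 0.045371 rad = 2.5996°
d = R·c = 6378.14 × 0.045371 = 289.4 km

289.4 km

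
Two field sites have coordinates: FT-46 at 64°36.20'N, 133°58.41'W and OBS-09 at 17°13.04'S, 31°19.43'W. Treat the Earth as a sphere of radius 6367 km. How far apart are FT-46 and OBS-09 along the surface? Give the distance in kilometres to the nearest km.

12326 km

FT-46: φ = +64.60333°, λ = -133.97350°
OBS-09: φ = -17.21733°, λ = -31.32383°
Δφ = -81.8207°,  Δλ = 102.6497°
a = sin²(Δφ/2) + cos φ₁ cos φ₂ sin²(Δλ/2) = 0.678552
c = 2·arcsin(√a) = 1.935962 rad = 110.9224°
d = R·c = 6367 × 1.935962 = 12326.3 km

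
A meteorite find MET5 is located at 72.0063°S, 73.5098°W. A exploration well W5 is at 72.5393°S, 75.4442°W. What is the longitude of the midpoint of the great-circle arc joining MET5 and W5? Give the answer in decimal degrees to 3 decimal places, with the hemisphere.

Bx = cos φ₂ cos Δλ = 0.299881,  By = cos φ₂ sin Δλ = -0.010128
φₘ = atan2(sin φ₁ + sin φ₂, √((cos φ₁ + Bx)² + By²)) = -72.27517°
λₘ = λ₁ + atan2(By, cos φ₁ + Bx) = -74.46293°

74.463°W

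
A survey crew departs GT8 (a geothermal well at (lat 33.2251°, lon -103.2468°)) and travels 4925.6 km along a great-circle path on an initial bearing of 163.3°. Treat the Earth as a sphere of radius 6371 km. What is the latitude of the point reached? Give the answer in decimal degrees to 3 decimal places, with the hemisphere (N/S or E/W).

9.637°S

δ = d/R = 4925.6/6371 = 0.773128 rad
φ₂ = arcsin(sin φ₁ cos δ + cos φ₁ sin δ cos θ)
   = arcsin(0.54793·0.71573 + 0.83652·0.69838·-0.95782) = -9.63668°
λ₂ = λ₁ + atan2(sin θ sin δ cos φ₁, cos δ − sin φ₁ sin φ₂) = -91.50167°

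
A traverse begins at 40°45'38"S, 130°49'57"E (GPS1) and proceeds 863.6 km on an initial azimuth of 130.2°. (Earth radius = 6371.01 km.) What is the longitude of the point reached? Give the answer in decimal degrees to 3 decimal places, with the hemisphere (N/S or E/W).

GPS1: φ = -40.76056°, λ = +130.83250°
δ = d/R = 863.6/6371.01 = 0.135552 rad
φ₂ = arcsin(sin φ₁ cos δ + cos φ₁ sin δ cos θ)
   = arcsin(-0.65290·0.99083 + 0.75744·0.13514·-0.64546) = -45.47777°
λ₂ = λ₁ + atan2(sin θ sin δ cos φ₁, cos δ − sin φ₁ sin φ₂) = 139.29739°

139.297°E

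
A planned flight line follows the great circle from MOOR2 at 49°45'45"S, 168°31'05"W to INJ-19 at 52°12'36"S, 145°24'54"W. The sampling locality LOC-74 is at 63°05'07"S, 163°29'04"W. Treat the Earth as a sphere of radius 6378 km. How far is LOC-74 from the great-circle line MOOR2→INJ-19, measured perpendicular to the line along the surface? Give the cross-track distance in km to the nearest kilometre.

1332 km

MOOR2: φ = -49.76250°, λ = -168.51806°
INJ-19: φ = -52.21000°, λ = -145.41500°
LOC-74: φ = -63.08528°, λ = -163.48444°
δ₁₃ = central angle MOOR2→LOC-74 = 0.237370 rad  (haversine)
θ₁₃ = bearing MOOR2→LOC-74 = 170.276°,  θ₁₂ = bearing MOOR2→INJ-19 = 108.450°
dₓₜ = R·arcsin(sin δ₁₃ · sin(θ₁₃ − θ₁₂)) = 6378·arcsin(0.23515·sin(61.826°)) = 1331.728 km
|dₓₜ| = 1331.728 km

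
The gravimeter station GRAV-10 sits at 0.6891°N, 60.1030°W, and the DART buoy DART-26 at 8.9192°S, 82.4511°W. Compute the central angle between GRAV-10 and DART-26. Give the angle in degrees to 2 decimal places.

Δφ = -9.6083°,  Δλ = -22.3481°
a = sin²(Δφ/2) + cos φ₁ cos φ₂ sin²(Δλ/2) = 0.044112
c = 2·arcsin(√a) = 0.423208 rad = 24.2480°

24.25°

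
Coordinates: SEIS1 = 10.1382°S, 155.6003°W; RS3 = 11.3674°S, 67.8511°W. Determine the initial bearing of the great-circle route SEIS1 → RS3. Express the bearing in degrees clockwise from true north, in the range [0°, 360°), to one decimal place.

100.8°

Δλ = 87.7492°
y = sin Δλ · cos φ₂ = 0.979627
x = cos φ₁ sin φ₂ − sin φ₁ cos φ₂ cos Δλ = -0.187245
θ = atan2(y, x) = 100.8209° → 100.8209° (mod 360°)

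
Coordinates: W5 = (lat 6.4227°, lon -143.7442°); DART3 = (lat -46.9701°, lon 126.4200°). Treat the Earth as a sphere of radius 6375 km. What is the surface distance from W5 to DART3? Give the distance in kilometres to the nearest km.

10523 km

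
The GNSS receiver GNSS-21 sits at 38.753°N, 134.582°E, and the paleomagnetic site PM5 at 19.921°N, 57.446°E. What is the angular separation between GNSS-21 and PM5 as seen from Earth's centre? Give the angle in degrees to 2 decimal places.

67.88°

Δφ = -18.8320°,  Δλ = -77.1360°
a = sin²(Δφ/2) + cos φ₁ cos φ₂ sin²(Δλ/2) = 0.311742
c = 2·arcsin(√a) = 1.184763 rad = 67.8819°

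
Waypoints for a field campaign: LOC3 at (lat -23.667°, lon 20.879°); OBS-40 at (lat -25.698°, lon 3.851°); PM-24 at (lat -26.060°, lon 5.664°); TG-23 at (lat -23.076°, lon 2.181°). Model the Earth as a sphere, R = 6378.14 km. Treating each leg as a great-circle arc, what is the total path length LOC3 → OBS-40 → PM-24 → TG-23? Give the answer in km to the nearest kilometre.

LOC3→OBS-40: c = 0.272162 rad, d = 1735.89 km
OBS-40→PM-24: c = 0.029162 rad, d = 186.00 km
PM-24→TG-23: c = 0.075945 rad, d = 484.39 km
Total = 1735.89 + 186.00 + 484.39 = 2406.28 km

2406 km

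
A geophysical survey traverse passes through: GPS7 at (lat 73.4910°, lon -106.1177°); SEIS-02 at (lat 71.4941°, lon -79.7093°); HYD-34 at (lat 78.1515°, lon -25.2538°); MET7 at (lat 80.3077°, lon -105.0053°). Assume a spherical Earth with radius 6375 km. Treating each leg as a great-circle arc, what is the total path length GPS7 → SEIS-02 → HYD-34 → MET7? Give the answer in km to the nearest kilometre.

GPS7→SEIS-02: c = 0.141677 rad, d = 903.19 km
SEIS-02→HYD-34: c = 0.261619 rad, d = 1667.82 km
HYD-34→MET7: c = 0.241943 rad, d = 1542.38 km
Total = 903.19 + 1667.82 + 1542.38 = 4113.40 km

4113 km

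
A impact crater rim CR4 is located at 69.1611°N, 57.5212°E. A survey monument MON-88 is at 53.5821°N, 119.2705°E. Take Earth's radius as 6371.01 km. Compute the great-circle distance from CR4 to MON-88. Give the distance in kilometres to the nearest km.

3510 km

Δφ = -15.5790°,  Δλ = 61.7493°
a = sin²(Δφ/2) + cos φ₁ cos φ₂ sin²(Δλ/2) = 0.073984
c = 2·arcsin(√a) = 0.550942 rad = 31.5666°
d = R·c = 6371.01 × 0.550942 = 3510.1 km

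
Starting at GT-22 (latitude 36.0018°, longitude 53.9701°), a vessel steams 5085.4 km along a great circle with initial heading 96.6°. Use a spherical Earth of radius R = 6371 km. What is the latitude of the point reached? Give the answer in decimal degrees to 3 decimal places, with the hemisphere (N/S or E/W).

δ = d/R = 5085.4/6371 = 0.798211 rad
φ₂ = arcsin(sin φ₁ cos δ + cos φ₁ sin δ cos θ)
   = arcsin(0.58781·0.69799 + 0.80900·0.71611·-0.11494) = 20.10239°
λ₂ = λ₁ + atan2(sin θ sin δ cos φ₁, cos δ − sin φ₁ sin φ₂) = 103.21528°

20.102°N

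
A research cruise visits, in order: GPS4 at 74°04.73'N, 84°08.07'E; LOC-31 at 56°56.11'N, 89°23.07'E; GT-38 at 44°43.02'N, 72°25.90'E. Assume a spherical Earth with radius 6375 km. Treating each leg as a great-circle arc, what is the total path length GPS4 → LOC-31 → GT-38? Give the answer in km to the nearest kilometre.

3719 km

GPS4: φ = +74.07883°, λ = +84.13450°
LOC-31: φ = +56.93517°, λ = +89.38450°
GT-38: φ = +44.71700°, λ = +72.43167°
GPS4→LOC-31: c = 0.301336 rad, d = 1921.02 km
LOC-31→GT-38: c = 0.281996 rad, d = 1797.73 km
Total = 1921.02 + 1797.73 = 3718.74 km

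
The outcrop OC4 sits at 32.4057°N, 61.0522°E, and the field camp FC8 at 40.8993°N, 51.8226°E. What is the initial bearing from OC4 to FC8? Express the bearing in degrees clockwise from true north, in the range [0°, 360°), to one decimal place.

321.6°

Δλ = -9.2296°
y = sin Δλ · cos φ₂ = -0.121233
x = cos φ₁ sin φ₂ − sin φ₁ cos φ₂ cos Δλ = 0.152943
θ = atan2(y, x) = -38.4028° → 321.5972° (mod 360°)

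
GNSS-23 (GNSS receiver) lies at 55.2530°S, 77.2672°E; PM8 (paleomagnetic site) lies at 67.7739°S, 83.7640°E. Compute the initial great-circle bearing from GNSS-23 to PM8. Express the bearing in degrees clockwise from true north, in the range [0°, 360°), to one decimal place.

Δλ = 6.4968°
y = sin Δλ · cos φ₂ = 0.042800
x = cos φ₁ sin φ₂ − sin φ₁ cos φ₂ cos Δλ = -0.218792
θ = atan2(y, x) = 168.9317° → 168.9317° (mod 360°)

168.9°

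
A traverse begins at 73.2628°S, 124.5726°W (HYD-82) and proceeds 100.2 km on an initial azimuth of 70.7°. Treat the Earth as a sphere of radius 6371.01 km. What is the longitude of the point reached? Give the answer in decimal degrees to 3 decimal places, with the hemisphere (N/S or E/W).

121.672°W

δ = d/R = 100.2/6371.01 = 0.015727 rad
φ₂ = arcsin(sin φ₁ cos δ + cos φ₁ sin δ cos θ)
   = arcsin(-0.95764·0.99988 + 0.28798·0.01573·0.33051) = -72.94436°
λ₂ = λ₁ + atan2(sin θ sin δ cos φ₁, cos δ − sin φ₁ sin φ₂) = -121.67180°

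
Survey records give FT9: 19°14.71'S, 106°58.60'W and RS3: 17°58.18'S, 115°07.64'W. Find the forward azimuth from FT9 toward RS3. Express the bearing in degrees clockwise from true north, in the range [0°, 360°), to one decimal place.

278.1°

FT9: φ = -19.24517°, λ = -106.97667°
RS3: φ = -17.96967°, λ = -115.12733°
Δλ = -8.1507°
y = sin Δλ · cos φ₂ = -0.134861
x = cos φ₁ sin φ₂ − sin φ₁ cos φ₂ cos Δλ = 0.019093
θ = atan2(y, x) = -81.9420° → 278.0580° (mod 360°)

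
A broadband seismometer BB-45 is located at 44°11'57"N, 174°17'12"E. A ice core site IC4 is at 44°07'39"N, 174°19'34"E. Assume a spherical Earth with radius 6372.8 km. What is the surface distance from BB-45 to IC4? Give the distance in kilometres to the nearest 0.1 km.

BB-45: φ = +44.19917°, λ = +174.28667°
IC4: φ = +44.12750°, λ = +174.32611°
Δφ = -0.0717°,  Δλ = 0.0394°
a = sin²(Δφ/2) + cos φ₁ cos φ₂ sin²(Δλ/2) = 0.000000
c = 2·arcsin(√a) = 0.001345 rad = 0.0771°
d = R·c = 6372.8 × 0.001345 = 8.6 km

8.6 km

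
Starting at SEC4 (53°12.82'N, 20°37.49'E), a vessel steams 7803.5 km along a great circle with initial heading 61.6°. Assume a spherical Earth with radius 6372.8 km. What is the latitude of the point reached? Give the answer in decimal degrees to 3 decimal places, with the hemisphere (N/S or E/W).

SEC4: φ = +53.21367°, λ = +20.62483°
δ = d/R = 7803.5/6372.8 = 1.224501 rad
φ₂ = arcsin(sin φ₁ cos δ + cos φ₁ sin δ cos θ)
   = arcsin(0.80087·0.33942 + 0.59883·0.94064·0.47562) = 32.66597°
λ₂ = λ₁ + atan2(sin θ sin δ cos φ₁, cos δ − sin φ₁ sin φ₂) = 121.23825°

32.666°N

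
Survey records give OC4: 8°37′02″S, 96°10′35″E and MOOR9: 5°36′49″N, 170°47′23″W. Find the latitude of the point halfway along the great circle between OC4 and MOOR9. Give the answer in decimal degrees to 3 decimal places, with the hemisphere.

2.182°S

OC4: φ = -8.61722°, λ = +96.17639°
MOOR9: φ = +5.61361°, λ = -170.78972°
Bx = cos φ₂ cos Δλ = -0.052673,  By = cos φ₂ sin Δλ = 0.993809
φₘ = atan2(sin φ₁ + sin φ₂, √((cos φ₁ + Bx)² + By²)) = -2.18184°
λₘ = λ₁ + atan2(By, cos φ₁ + Bx) = 142.89105°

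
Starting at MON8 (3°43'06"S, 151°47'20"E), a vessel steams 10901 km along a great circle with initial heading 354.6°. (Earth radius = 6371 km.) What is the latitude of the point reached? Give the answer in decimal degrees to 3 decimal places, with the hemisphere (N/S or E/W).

83.110°N

MON8: φ = -3.71833°, λ = +151.78889°
δ = d/R = 10901/6371 = 1.711034 rad
φ₂ = arcsin(sin φ₁ cos δ + cos φ₁ sin δ cos θ)
   = arcsin(-0.06485·-0.13978 + 0.99789·0.99018·0.99556) = 83.10986°
λ₂ = λ₁ + atan2(sin θ sin δ cos φ₁, cos δ − sin φ₁ sin φ₂) = 22.75350°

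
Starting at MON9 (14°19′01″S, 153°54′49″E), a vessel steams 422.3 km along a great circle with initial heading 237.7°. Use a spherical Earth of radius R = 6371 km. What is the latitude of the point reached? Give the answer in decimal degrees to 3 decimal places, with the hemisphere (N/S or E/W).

MON9: φ = -14.31694°, λ = +153.91361°
δ = d/R = 422.3/6371 = 0.066285 rad
φ₂ = arcsin(sin φ₁ cos δ + cos φ₁ sin δ cos θ)
   = arcsin(-0.24729·0.99780 + 0.96894·0.06624·-0.53435) = -16.32209°
λ₂ = λ₁ + atan2(sin θ sin δ cos φ₁, cos δ − sin φ₁ sin φ₂) = 150.56918°

16.322°S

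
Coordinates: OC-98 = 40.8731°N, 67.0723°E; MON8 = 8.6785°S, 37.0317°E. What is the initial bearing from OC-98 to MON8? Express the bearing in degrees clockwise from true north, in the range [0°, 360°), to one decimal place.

Δλ = -30.0406°
y = sin Δλ · cos φ₂ = -0.494882
x = cos φ₁ sin φ₂ − sin φ₁ cos φ₂ cos Δλ = -0.674094
θ = atan2(y, x) = -143.7160° → 216.2840° (mod 360°)

216.3°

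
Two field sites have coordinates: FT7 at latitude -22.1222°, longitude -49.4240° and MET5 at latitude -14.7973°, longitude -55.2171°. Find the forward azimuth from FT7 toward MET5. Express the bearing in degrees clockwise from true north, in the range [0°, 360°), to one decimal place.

Δλ = -5.7931°
y = sin Δλ · cos φ₂ = -0.097589
x = cos φ₁ sin φ₂ − sin φ₁ cos φ₂ cos Δλ = 0.125636
θ = atan2(y, x) = -37.8386° → 322.1614° (mod 360°)

322.2°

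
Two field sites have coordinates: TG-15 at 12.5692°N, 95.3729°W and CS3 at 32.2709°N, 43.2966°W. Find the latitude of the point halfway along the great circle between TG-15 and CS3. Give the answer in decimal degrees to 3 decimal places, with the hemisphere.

24.651°N

Bx = cos φ₂ cos Δλ = 0.519674,  By = cos φ₂ sin Δλ = 0.666982
φₘ = atan2(sin φ₁ + sin φ₂, √((cos φ₁ + Bx)² + By²)) = 24.65064°
λₘ = λ₁ + atan2(By, cos φ₁ + Bx) = -71.33935°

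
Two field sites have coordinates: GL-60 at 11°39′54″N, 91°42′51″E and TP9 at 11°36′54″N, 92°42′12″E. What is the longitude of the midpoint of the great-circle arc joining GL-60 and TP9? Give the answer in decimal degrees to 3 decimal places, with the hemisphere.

92.209°E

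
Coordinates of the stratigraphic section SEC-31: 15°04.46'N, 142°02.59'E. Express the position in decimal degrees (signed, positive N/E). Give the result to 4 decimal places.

lat: 15.0743° N → +15.0743°
lon: 142.0432° E → +142.0432°

+15.0743°, +142.0432°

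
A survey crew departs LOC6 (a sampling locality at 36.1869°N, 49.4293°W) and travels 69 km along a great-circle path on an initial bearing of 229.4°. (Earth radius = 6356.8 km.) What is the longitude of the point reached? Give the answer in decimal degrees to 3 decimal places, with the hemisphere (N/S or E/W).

δ = d/R = 69/6356.8 = 0.010855 rad
φ₂ = arcsin(sin φ₁ cos δ + cos φ₁ sin δ cos θ)
   = arcsin(0.59042·0.99994 + 0.80710·0.01085·-0.65077) = 35.78076°
λ₂ = λ₁ + atan2(sin θ sin δ cos φ₁, cos δ − sin φ₁ sin φ₂) = -50.01136°

50.011°W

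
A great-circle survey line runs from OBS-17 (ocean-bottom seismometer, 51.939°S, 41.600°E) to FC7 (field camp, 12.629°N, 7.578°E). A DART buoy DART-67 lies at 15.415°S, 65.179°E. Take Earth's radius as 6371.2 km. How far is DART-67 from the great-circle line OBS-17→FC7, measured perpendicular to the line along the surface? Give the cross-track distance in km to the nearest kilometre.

δ₁₃ = central angle OBS-17→DART-67 = 0.716685 rad  (haversine)
θ₁₃ = bearing OBS-17→DART-67 = 35.948°,  θ₁₂ = bearing OBS-17→FC7 = 324.717°
dₓₜ = R·arcsin(sin δ₁₃ · sin(θ₁₃ − θ₁₂)) = 6371.2·arcsin(0.65689·sin(-288.769°)) = 4276.609 km
|dₓₜ| = 4276.609 km

4277 km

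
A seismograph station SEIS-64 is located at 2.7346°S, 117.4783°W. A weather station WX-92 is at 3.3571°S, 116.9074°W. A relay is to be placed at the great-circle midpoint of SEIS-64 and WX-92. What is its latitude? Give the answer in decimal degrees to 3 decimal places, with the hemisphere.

Bx = cos φ₂ cos Δλ = 0.998234,  By = cos φ₂ sin Δλ = 0.009947
φₘ = atan2(sin φ₁ + sin φ₂, √((cos φ₁ + Bx)² + By²)) = -3.04589°
λₘ = λ₁ + atan2(By, cos φ₁ + Bx) = -117.19293°

3.046°S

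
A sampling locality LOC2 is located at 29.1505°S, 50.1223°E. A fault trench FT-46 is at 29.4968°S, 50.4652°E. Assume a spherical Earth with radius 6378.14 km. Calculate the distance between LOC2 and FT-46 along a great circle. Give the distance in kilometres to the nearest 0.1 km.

50.9 km

Δφ = -0.3463°,  Δλ = 0.3429°
a = sin²(Δφ/2) + cos φ₁ cos φ₂ sin²(Δλ/2) = 0.000016
c = 2·arcsin(√a) = 0.007985 rad = 0.4575°
d = R·c = 6378.14 × 0.007985 = 50.9 km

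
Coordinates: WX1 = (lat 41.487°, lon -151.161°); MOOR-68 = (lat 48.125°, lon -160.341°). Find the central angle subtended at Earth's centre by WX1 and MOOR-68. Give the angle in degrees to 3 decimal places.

9.287°

Δφ = 6.6380°,  Δλ = -9.1800°
a = sin²(Δφ/2) + cos φ₁ cos φ₂ sin²(Δλ/2) = 0.006554
c = 2·arcsin(√a) = 0.162092 rad = 9.2872°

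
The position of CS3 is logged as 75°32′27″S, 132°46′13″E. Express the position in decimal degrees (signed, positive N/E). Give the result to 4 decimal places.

-75.5408°, +132.7703°

lat: 75.5408° S → -75.5408°
lon: 132.7703° E → +132.7703°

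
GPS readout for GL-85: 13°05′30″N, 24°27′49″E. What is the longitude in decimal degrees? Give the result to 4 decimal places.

24° + 27′/60 + 49″/3600 = 24 + 0.45000 + 0.01361 = 24.4636°

24.4636°E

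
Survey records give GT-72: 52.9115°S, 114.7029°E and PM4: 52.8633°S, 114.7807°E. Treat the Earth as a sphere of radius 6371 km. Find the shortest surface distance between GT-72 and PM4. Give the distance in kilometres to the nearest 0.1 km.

Δφ = 0.0482°,  Δλ = 0.0778°
a = sin²(Δφ/2) + cos φ₁ cos φ₂ sin²(Δλ/2) = 0.000000
c = 2·arcsin(√a) = 0.001174 rad = 0.0673°
d = R·c = 6371 × 0.001174 = 7.5 km

7.5 km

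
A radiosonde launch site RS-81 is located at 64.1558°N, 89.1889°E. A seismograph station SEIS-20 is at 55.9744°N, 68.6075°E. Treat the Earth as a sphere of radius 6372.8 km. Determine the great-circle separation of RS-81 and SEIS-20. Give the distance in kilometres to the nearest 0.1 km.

1449.2 km

Δφ = -8.1814°,  Δλ = -20.5814°
a = sin²(Δφ/2) + cos φ₁ cos φ₂ sin²(Δλ/2) = 0.012873
c = 2·arcsin(√a) = 0.227411 rad = 13.0297°
d = R·c = 6372.8 × 0.227411 = 1449.2 km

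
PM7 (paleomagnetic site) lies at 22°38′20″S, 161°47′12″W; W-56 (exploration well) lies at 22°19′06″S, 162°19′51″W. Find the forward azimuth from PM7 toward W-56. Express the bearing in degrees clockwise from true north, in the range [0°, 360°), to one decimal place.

302.4°

PM7: φ = -22.63889°, λ = -161.78667°
W-56: φ = -22.31833°, λ = -162.33083°
Δλ = -0.5442°
y = sin Δλ · cos φ₂ = -0.008786
x = cos φ₁ sin φ₂ − sin φ₁ cos φ₂ cos Δλ = 0.005579
θ = atan2(y, x) = -57.5862° → 302.4138° (mod 360°)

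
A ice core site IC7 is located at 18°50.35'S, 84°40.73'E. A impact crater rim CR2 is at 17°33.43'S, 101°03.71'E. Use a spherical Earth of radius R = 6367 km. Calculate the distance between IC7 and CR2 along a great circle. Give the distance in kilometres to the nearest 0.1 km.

IC7: φ = -18.83917°, λ = +84.67883°
CR2: φ = -17.55717°, λ = +101.06183°
Δφ = 1.2820°,  Δλ = 16.3830°
a = sin²(Δφ/2) + cos φ₁ cos φ₂ sin²(Δλ/2) = 0.018444
c = 2·arcsin(√a) = 0.272457 rad = 15.6106°
d = R·c = 6367 × 0.272457 = 1734.7 km

1734.7 km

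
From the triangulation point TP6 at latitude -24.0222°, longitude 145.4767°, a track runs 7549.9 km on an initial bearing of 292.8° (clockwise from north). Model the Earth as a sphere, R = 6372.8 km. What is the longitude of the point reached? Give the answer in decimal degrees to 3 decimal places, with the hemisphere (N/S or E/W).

δ = d/R = 7549.9/6372.8 = 1.184707 rad
φ₂ = arcsin(sin φ₁ cos δ + cos φ₁ sin δ cos θ)
   = arcsin(-0.40709·0.37657 + 0.91339·0.92639·0.38752) = 10.05536°
λ₂ = λ₁ + atan2(sin θ sin δ cos φ₁, cos δ − sin φ₁ sin φ₂) = 85.32730°

85.327°E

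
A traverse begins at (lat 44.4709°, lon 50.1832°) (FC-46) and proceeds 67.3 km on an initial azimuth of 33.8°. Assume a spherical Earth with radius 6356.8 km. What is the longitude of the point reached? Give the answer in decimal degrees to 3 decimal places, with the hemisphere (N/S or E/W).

50.660°E

δ = d/R = 67.3/6356.8 = 0.010587 rad
φ₂ = arcsin(sin φ₁ cos δ + cos φ₁ sin δ cos θ)
   = arcsin(0.70055·0.99994 + 0.71361·0.01059·0.83098) = 44.97398°
λ₂ = λ₁ + atan2(sin θ sin δ cos φ₁, cos δ − sin φ₁ sin φ₂) = 50.66020°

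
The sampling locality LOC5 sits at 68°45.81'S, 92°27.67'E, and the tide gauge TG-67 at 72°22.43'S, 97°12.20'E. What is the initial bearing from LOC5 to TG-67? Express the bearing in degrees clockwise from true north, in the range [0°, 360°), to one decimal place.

LOC5: φ = -68.76350°, λ = +92.46117°
TG-67: φ = -72.37383°, λ = +97.20333°
Δλ = 4.7422°
y = sin Δλ · cos φ₂ = 0.025033
x = cos φ₁ sin φ₂ − sin φ₁ cos φ₂ cos Δλ = -0.063937
θ = atan2(y, x) = 158.6179° → 158.6179° (mod 360°)

158.6°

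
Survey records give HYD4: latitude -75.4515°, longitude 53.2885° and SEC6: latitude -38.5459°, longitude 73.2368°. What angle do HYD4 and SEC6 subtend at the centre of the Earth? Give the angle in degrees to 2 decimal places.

Δφ = 36.9056°,  Δλ = 19.9483°
a = sin²(Δφ/2) + cos φ₁ cos φ₂ sin²(Δλ/2) = 0.106081
c = 2·arcsin(√a) = 0.663505 rad = 38.0161°

38.02°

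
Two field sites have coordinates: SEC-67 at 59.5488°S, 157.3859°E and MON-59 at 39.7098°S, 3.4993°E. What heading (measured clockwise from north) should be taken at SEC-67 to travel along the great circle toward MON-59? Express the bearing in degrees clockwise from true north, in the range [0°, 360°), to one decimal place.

200.2°

Δλ = -153.8866°
y = sin Δλ · cos φ₂ = -0.338602
x = cos φ₁ sin φ₂ − sin φ₁ cos φ₂ cos Δλ = -0.919278
θ = atan2(y, x) = -159.7795° → 200.2205° (mod 360°)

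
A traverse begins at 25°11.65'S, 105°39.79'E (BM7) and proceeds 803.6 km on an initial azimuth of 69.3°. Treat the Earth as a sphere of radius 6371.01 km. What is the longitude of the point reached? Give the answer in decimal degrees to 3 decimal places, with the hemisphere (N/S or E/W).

BM7: φ = -25.19417°, λ = +105.66317°
δ = d/R = 803.6/6371.01 = 0.126134 rad
φ₂ = arcsin(sin φ₁ cos δ + cos φ₁ sin δ cos θ)
   = arcsin(-0.42569·0.99206 + 0.90487·0.12580·0.35347) = -22.46187°
λ₂ = λ₁ + atan2(sin θ sin δ cos φ₁, cos δ − sin φ₁ sin φ₂) = 112.97903°

112.979°E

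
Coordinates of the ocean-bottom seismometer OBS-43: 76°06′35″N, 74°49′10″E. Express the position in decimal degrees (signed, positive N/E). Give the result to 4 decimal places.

lat: 76.1097° N → +76.1097°
lon: 74.8194° E → +74.8194°

+76.1097°, +74.8194°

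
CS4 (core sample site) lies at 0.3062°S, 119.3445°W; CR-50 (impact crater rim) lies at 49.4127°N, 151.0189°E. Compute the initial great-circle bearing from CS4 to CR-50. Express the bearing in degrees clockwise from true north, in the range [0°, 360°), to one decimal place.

319.4°

Δλ = -89.6366°
y = sin Δλ · cos φ₂ = -0.650593
x = cos φ₁ sin φ₂ − sin φ₁ cos φ₂ cos Δλ = 0.759427
θ = atan2(y, x) = -40.5863° → 319.4137° (mod 360°)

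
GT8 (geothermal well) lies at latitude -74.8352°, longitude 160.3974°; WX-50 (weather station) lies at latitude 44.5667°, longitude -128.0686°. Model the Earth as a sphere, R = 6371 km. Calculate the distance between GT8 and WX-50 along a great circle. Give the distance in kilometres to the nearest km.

14254 km

Δφ = 119.4019°,  Δλ = 71.5340°
a = sin²(Δφ/2) + cos φ₁ cos φ₂ sin²(Δλ/2) = 0.809136
c = 2·arcsin(√a) = 2.237338 rad = 128.1900°
d = R·c = 6371 × 2.237338 = 14254.1 km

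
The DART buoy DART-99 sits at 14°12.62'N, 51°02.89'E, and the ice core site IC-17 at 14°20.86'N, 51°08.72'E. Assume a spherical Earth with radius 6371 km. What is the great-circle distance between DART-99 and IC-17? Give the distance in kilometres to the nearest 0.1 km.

18.5 km

DART-99: φ = +14.21033°, λ = +51.04817°
IC-17: φ = +14.34767°, λ = +51.14533°
Δφ = 0.1373°,  Δλ = 0.0972°
a = sin²(Δφ/2) + cos φ₁ cos φ₂ sin²(Δλ/2) = 0.000002
c = 2·arcsin(√a) = 0.002906 rad = 0.1665°
d = R·c = 6371 × 0.002906 = 18.5 km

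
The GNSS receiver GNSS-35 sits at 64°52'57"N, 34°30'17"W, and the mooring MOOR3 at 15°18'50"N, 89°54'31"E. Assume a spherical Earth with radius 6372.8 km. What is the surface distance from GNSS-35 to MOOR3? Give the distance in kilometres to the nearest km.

9961 km

GNSS-35: φ = +64.88250°, λ = -34.50472°
MOOR3: φ = +15.31389°, λ = +89.90861°
Δφ = -49.5686°,  Δλ = 124.4133°
a = sin²(Δφ/2) + cos φ₁ cos φ₂ sin²(Δλ/2) = 0.496123
c = 2·arcsin(√a) = 1.563042 rad = 89.5557°
d = R·c = 6372.8 × 1.563042 = 9961.0 km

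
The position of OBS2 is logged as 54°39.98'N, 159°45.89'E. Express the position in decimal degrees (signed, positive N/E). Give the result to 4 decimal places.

lat: 54.6663° N → +54.6663°
lon: 159.7648° E → +159.7648°

+54.6663°, +159.7648°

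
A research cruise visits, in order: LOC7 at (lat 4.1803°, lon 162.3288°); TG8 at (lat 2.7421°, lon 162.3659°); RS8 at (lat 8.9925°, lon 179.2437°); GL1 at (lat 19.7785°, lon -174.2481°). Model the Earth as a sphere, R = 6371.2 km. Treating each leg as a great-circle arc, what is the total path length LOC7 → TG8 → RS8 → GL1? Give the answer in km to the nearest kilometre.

3540 km

LOC7→TG8: c = 0.025110 rad, d = 159.98 km
TG8→RS8: c = 0.312526 rad, d = 1991.17 km
RS8→GL1: c = 0.217947 rad, d = 1388.59 km
Total = 159.98 + 1991.17 + 1388.59 = 3539.73 km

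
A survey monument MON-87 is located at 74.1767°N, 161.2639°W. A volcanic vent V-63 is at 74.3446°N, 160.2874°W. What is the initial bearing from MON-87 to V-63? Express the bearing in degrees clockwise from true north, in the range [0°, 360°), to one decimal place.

57.2°

Δλ = 0.9765°
y = sin Δλ · cos φ₂ = 0.004599
x = cos φ₁ sin φ₂ − sin φ₁ cos φ₂ cos Δλ = 0.002968
θ = atan2(y, x) = 57.1619° → 57.1619° (mod 360°)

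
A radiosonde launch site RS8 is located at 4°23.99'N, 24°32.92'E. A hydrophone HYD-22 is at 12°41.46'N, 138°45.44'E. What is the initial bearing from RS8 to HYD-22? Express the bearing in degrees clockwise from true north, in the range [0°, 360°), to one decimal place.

74.3°

RS8: φ = +4.39983°, λ = +24.54867°
HYD-22: φ = +12.69100°, λ = +138.75733°
Δλ = 114.2087°
y = sin Δλ · cos φ₂ = 0.889776
x = cos φ₁ sin φ₂ − sin φ₁ cos φ₂ cos Δλ = 0.249735
θ = atan2(y, x) = 74.3220° → 74.3220° (mod 360°)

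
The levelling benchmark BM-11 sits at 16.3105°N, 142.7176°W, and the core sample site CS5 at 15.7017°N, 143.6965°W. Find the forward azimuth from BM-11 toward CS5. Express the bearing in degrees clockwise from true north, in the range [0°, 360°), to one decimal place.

237.2°

Δλ = -0.9789°
y = sin Δλ · cos φ₂ = -0.016447
x = cos φ₁ sin φ₂ − sin φ₁ cos φ₂ cos Δλ = -0.010586
θ = atan2(y, x) = -122.7674° → 237.2326° (mod 360°)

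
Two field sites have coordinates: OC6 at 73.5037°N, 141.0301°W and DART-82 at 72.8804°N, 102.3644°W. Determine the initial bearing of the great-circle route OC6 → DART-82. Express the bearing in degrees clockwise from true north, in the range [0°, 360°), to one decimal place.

Δλ = 38.6657°
y = sin Δλ · cos φ₂ = 0.183913
x = cos φ₁ sin φ₂ − sin φ₁ cos φ₂ cos Δλ = 0.050990
θ = atan2(y, x) = 74.5041° → 74.5041° (mod 360°)

74.5°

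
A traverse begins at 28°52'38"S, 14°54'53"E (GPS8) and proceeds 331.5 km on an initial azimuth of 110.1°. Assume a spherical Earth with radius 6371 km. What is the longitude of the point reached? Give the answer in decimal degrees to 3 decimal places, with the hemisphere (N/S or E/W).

18.143°E

GPS8: φ = -28.87722°, λ = +14.91472°
δ = d/R = 331.5/6371 = 0.052033 rad
φ₂ = arcsin(sin φ₁ cos δ + cos φ₁ sin δ cos θ)
   = arcsin(-0.48293·0.99865 + 0.87566·0.05201·-0.34366) = -29.86326°
λ₂ = λ₁ + atan2(sin θ sin δ cos φ₁, cos δ − sin φ₁ sin φ₂) = 18.14332°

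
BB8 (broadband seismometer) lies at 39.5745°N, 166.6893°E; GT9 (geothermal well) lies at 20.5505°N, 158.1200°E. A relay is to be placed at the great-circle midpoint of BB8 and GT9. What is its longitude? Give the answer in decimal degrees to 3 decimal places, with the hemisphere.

Bx = cos φ₂ cos Δλ = 0.925910,  By = cos φ₂ sin Δλ = -0.139523
φₘ = atan2(sin φ₁ + sin φ₂, √((cos φ₁ + Bx)² + By²)) = 30.13141°
λₘ = λ₁ + atan2(By, cos φ₁ + Bx) = 161.98834°

161.988°E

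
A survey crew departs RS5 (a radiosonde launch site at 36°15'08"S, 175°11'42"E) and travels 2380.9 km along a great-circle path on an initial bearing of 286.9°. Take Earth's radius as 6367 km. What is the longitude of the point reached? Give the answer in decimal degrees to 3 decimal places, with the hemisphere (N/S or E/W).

RS5: φ = -36.25222°, λ = +175.19500°
δ = d/R = 2380.9/6367 = 0.373944 rad
φ₂ = arcsin(sin φ₁ cos δ + cos φ₁ sin δ cos θ)
   = arcsin(-0.59134·0.93089 + 0.80642·0.36529·0.29070) = -27.69996°
λ₂ = λ₁ + atan2(sin θ sin δ cos φ₁, cos δ − sin φ₁ sin φ₂) = 151.94429°

151.944°E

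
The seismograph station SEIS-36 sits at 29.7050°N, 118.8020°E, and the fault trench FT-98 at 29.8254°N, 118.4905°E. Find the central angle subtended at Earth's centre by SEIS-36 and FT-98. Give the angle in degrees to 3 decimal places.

0.296°

Δφ = 0.1204°,  Δλ = -0.3115°
a = sin²(Δφ/2) + cos φ₁ cos φ₂ sin²(Δλ/2) = 0.000007
c = 2·arcsin(√a) = 0.005166 rad = 0.2960°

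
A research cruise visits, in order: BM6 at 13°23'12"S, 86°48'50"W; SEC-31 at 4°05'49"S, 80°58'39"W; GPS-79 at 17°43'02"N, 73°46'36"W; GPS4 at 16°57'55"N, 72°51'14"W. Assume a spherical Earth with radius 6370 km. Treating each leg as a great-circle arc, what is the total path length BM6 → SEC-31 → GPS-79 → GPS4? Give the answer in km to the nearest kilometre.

3895 km

BM6: φ = -13.38667°, λ = -86.81389°
SEC-31: φ = -4.09694°, λ = -80.97750°
GPS-79: φ = +17.71722°, λ = -73.77667°
GPS4: φ = +16.96528°, λ = -72.85389°
BM6→SEC-31: c = 0.190790 rad, d = 1215.33 km
SEC-31→GPS-79: c = 0.400413 rad, d = 2550.63 km
GPS-79→GPS4: c = 0.020213 rad, d = 128.76 km
Total = 1215.33 + 2550.63 + 128.76 = 3894.72 km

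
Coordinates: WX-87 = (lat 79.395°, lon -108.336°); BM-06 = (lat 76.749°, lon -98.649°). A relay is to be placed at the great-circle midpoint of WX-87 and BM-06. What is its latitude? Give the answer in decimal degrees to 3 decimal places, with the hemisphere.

Bx = cos φ₂ cos Δλ = 0.225949,  By = cos φ₂ sin Δλ = 0.038569
φₘ = atan2(sin φ₁ + sin φ₂, √((cos φ₁ + Bx)² + By²)) = 78.11289°
λₘ = λ₁ + atan2(By, cos φ₁ + Bx) = -102.96172°

78.113°N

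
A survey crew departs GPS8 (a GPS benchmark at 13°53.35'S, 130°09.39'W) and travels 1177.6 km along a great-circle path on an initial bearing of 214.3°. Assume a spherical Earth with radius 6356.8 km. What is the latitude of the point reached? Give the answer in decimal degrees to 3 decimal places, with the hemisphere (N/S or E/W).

22.560°S

GPS8: φ = -13.88917°, λ = -130.15650°
δ = d/R = 1177.6/6356.8 = 0.185250 rad
φ₂ = arcsin(sin φ₁ cos δ + cos φ₁ sin δ cos θ)
   = arcsin(-0.24004·0.98289 + 0.97076·0.18419·-0.82610) = -22.55994°
λ₂ = λ₁ + atan2(sin θ sin δ cos φ₁, cos δ − sin φ₁ sin φ₂) = -136.61008°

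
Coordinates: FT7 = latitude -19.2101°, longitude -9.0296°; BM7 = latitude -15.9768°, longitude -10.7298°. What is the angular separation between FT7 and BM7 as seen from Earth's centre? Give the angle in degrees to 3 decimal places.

3.617°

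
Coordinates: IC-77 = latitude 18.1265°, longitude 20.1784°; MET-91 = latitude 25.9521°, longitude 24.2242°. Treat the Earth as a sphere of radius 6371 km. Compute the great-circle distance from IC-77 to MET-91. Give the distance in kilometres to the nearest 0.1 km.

Δφ = 7.8256°,  Δλ = 4.0458°
a = sin²(Δφ/2) + cos φ₁ cos φ₂ sin²(Δλ/2) = 0.005721
c = 2·arcsin(√a) = 0.151422 rad = 8.6758°
d = R·c = 6371 × 0.151422 = 964.7 km

964.7 km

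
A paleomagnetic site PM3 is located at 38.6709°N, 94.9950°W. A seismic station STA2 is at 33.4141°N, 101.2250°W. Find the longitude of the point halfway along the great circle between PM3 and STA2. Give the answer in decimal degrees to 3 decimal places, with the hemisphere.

98.214°W

Bx = cos φ₂ cos Δλ = 0.829783,  By = cos φ₂ sin Δλ = -0.090583
φₘ = atan2(sin φ₁ + sin φ₂, √((cos φ₁ + Bx)² + By²)) = 36.08277°
λₘ = λ₁ + atan2(By, cos φ₁ + Bx) = -98.21416°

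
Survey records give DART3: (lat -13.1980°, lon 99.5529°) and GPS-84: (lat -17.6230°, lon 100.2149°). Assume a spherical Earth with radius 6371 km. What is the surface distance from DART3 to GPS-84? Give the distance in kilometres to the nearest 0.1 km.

497.1 km

Δφ = -4.4250°,  Δλ = 0.6620°
a = sin²(Δφ/2) + cos φ₁ cos φ₂ sin²(Δλ/2) = 0.001521
c = 2·arcsin(√a) = 0.078029 rad = 4.4708°
d = R·c = 6371 × 0.078029 = 497.1 km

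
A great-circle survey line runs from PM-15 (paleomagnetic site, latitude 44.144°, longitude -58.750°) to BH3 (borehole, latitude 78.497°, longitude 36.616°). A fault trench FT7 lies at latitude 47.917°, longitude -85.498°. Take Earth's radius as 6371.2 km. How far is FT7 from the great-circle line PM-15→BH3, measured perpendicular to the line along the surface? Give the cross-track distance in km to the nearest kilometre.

δ₁₃ = central angle PM-15→FT7 = 0.328987 rad  (haversine)
θ₁₃ = bearing PM-15→FT7 = 290.994°,  θ₁₂ = bearing PM-15→BH3 = 15.495°
dₓₜ = R·arcsin(sin δ₁₃ · sin(θ₁₃ − θ₁₂)) = 6371.2·arcsin(0.32308·sin(275.499°)) = -2086.037 km
|dₓₜ| = 2086.037 km

2086 km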